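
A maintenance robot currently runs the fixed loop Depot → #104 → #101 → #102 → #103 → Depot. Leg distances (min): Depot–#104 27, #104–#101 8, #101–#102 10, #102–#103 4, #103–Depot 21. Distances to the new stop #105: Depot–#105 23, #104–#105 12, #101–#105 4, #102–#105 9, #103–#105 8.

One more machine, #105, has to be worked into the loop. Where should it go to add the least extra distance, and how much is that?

Insertion cost between consecutive stops i–j is d(i,#105) + d(#105,j) − d(i,j):
  between Depot and #104: 23 + 12 − 27 = 8
  between #104 and #101: 12 + 4 − 8 = 8
  between #101 and #102: 4 + 9 − 10 = 3
  between #102 and #103: 9 + 8 − 4 = 13
  between #103 and Depot: 8 + 23 − 21 = 10
Cheapest insertion is between #101 and #102, adding 3.
New total = 70 + 3 = 73.

+3 min — insert #105 between #101 and #102.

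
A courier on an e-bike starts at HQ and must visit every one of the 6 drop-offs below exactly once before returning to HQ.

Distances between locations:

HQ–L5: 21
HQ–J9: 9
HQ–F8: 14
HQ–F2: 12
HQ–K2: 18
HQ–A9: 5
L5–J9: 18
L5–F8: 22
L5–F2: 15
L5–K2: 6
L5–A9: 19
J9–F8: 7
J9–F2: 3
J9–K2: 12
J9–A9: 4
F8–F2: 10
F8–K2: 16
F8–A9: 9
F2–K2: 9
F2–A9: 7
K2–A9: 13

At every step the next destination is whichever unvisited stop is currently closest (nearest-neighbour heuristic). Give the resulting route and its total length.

At HQ the remaining stops are A9 5, J9 9, F2 12, F8 14, K2 18, L5 21; go to A9.
At A9 the remaining stops are J9 4, F2 7, F8 9, K2 13, L5 19; go to J9.
At J9 the remaining stops are F2 3, F8 7, K2 12, L5 18; go to F2.
At F2 the remaining stops are K2 9, F8 10, L5 15; go to K2.
At K2 the remaining stops are L5 6, F8 16; go to L5.
At L5 the remaining stops are F8 22; go to F8.
Return F8→HQ: 14.
Total = 5 + 4 + 3 + 9 + 6 + 22 + 14 = 63.

Nearest-neighbour total = 63; route HQ → A9 → J9 → F2 → K2 → L5 → F8 → HQ.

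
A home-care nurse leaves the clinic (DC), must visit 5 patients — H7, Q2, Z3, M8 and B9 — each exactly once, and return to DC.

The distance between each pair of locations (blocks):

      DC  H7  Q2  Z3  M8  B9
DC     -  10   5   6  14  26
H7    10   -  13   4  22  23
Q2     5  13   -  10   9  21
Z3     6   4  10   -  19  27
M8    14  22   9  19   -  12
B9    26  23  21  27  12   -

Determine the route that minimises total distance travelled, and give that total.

DC→H7→Q2→Z3→M8→B9→DC: 10+13+10+19+12+26 = 90
DC→H7→Q2→Z3→B9→M8→DC: 10+13+10+27+12+14 = 86
DC→H7→Q2→M8→Z3→B9→DC: 10+13+9+19+27+26 = 104
DC→H7→Q2→M8→B9→Z3→DC: 10+13+9+12+27+6 = 77
DC→H7→Q2→B9→Z3→M8→DC: 10+13+21+27+19+14 = 104
DC→H7→Q2→B9→M8→Z3→DC: 10+13+21+12+19+6 = 81
DC→H7→Z3→Q2→M8→B9→DC: 10+4+10+9+12+26 = 71
DC→H7→Z3→Q2→B9→M8→DC: 10+4+10+21+12+14 = 71
DC→H7→Z3→M8→Q2→B9→DC: 10+4+19+9+21+26 = 89
DC→H7→Z3→M8→B9→Q2→DC: 10+4+19+12+21+5 = 71
DC→H7→Z3→B9→Q2→M8→DC: 10+4+27+21+9+14 = 85
DC→H7→Z3→B9→M8→Q2→DC: 10+4+27+12+9+5 = 67
DC→H7→M8→Q2→Z3→B9→DC: 10+22+9+10+27+26 = 104
DC→H7→M8→Q2→B9→Z3→DC: 10+22+9+21+27+6 = 95
… (46 more)
DC→Q2→M8→B9→H7→Z3→DC: 5+9+12+23+4+6 = 59  ← best
The minimum is 59.
One optimal route: DC → Q2 → M8 → B9 → H7 → Z3 → DC (or its reverse).

59 blocks — the shortest possible round trip.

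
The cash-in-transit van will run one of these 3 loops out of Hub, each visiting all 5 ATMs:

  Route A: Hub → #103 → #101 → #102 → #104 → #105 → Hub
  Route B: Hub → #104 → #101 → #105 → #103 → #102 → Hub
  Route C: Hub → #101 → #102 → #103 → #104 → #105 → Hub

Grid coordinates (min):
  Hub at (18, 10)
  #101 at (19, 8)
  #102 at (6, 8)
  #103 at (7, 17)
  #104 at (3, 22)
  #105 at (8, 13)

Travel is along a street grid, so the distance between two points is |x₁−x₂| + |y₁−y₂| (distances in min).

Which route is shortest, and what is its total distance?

Route A: 18 + 21 + 13 + 17 + 14 + 13 = 96
Route B: 27 + 30 + 16 + 5 + 10 + 14 = 102
Route C: 3 + 13 + 10 + 9 + 14 + 13 = 62

62 min — Route C is the shortest.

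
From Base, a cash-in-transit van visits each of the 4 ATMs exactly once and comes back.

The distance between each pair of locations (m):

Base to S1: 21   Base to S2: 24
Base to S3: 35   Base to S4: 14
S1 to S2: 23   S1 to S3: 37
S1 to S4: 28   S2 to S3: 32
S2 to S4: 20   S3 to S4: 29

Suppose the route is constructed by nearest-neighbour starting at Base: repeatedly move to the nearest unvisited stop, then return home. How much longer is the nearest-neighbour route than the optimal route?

10 m longer than the optimal tour.

From Base: S4=14, S1=21, S2=24, S3=35 → choose S4 (14).
From S4: S2=20, S1=28, S3=29 → choose S2 (20).
From S2: S1=23, S3=32 → choose S1 (23).
From S1: S3=37 → choose S3 (37).
NN route Base → S4 → S2 → S1 → S3 → Base costs 129.
Optimal: Base → S1 → S2 → S3 → S4 → Base costs 119 (by enumerating all 12 distinct tours).
Excess = 129 − 119 = 10.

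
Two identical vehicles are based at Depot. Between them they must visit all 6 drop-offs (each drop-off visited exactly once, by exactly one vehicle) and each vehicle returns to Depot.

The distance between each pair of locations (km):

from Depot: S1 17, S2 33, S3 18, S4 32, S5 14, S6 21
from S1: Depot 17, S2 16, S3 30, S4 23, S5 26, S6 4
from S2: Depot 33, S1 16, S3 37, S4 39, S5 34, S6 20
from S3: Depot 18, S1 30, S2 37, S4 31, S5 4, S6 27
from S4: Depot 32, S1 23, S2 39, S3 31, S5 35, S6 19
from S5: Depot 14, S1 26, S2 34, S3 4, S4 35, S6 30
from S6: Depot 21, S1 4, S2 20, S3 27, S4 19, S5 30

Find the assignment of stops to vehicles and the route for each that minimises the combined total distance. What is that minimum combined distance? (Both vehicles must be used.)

Minimum combined distance: 140 km.

There are 2^5 − 1 = 31 ways to divide the 6 stops into two non-empty groups. For each, the best each vehicle can do is its own shortest tour through its group:
  {S1} + {S2, S3, S4, S5, S6}: 34 + 121 = 155
  {S2} + {S1, S3, S4, S5, S6}: 66 + 89 = 155
  {S1, S2} + {S3, S4, S5, S6}: 66 + 89 = 155
  {S3} + {S1, S2, S4, S5, S6}: 36 + 119 = 155
  {S1, S3} + {S2, S4, S5, S6}: 65 + 119 = 184
  {S2, S3} + {S1, S4, S5, S6}: 88 + 89 = 177
  … (31 splits in total)
  {S3, S5} + {S1, S2, S4, S6}: 36 + 104 = 140  ← best
Best: vehicle 1 Depot → S3 → S5 → Depot = 36; vehicle 2 Depot → S1 → S2 → S6 → S4 → Depot = 104; combined 140.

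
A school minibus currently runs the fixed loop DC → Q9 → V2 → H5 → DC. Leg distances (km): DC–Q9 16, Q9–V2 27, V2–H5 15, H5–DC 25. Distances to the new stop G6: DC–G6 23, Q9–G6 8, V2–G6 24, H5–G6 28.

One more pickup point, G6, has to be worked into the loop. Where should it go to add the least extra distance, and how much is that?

Minimum extra distance: 5 km, inserting G6 between Q9 and V2.

Insertion cost between consecutive stops i–j is d(i,G6) + d(G6,j) − d(i,j):
  between DC and Q9: 23 + 8 − 16 = 15
  between Q9 and V2: 8 + 24 − 27 = 5
  between V2 and H5: 24 + 28 − 15 = 37
  between H5 and DC: 28 + 23 − 25 = 26
Cheapest insertion is between Q9 and V2, adding 5.
New total = 83 + 5 = 88.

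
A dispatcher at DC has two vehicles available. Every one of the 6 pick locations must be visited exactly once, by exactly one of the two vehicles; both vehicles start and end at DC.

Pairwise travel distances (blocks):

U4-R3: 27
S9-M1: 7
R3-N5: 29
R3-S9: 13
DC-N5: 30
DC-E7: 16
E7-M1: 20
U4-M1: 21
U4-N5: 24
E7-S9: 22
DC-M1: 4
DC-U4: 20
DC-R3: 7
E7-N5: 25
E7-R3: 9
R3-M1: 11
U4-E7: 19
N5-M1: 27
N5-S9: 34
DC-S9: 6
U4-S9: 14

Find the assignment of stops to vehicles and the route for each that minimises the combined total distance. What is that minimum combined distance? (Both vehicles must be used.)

Check every non-empty split of the stops between the two vehicles; for each half take its own optimal tour:
  {U4} + {E7, R3, N5, S9, M1}: 40 + 81 = 121
  {E7} + {U4, R3, N5, S9, M1}: 32 + 85 = 117
  {U4, E7} + {R3, N5, S9, M1}: 55 + 76 = 131
  {R3} + {U4, E7, N5, S9, M1}: 14 + 90 = 104
  {U4, R3} + {E7, N5, S9, M1}: 54 + 81 = 135
  {E7, R3} + {U4, N5, S9, M1}: 32 + 75 = 107
  … (31 splits in total)
  {U4, E7, R3, N5, S9} + {M1}: 85 + 8 = 93  ← best
Best: vehicle 1 DC → R3 → E7 → N5 → U4 → S9 → DC = 85; vehicle 2 DC → M1 → DC = 8; combined 93.

93 blocks — the smallest possible combined total.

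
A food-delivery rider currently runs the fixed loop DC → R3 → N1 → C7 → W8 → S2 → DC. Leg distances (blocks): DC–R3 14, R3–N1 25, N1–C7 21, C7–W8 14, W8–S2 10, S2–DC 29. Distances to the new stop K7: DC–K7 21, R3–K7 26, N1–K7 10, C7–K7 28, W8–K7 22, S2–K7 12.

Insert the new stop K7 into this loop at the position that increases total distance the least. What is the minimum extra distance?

Adding 4 blocks by placing K7 on the S2–DC leg.

Insertion cost between consecutive stops i–j is d(i,K7) + d(K7,j) − d(i,j):
  between DC and R3: 21 + 26 − 14 = 33
  between R3 and N1: 26 + 10 − 25 = 11
  between N1 and C7: 10 + 28 − 21 = 17
  between C7 and W8: 28 + 22 − 14 = 36
  between W8 and S2: 22 + 12 − 10 = 24
  between S2 and DC: 12 + 21 − 29 = 4
Cheapest insertion is between S2 and DC, adding 4.
New total = 113 + 4 = 117.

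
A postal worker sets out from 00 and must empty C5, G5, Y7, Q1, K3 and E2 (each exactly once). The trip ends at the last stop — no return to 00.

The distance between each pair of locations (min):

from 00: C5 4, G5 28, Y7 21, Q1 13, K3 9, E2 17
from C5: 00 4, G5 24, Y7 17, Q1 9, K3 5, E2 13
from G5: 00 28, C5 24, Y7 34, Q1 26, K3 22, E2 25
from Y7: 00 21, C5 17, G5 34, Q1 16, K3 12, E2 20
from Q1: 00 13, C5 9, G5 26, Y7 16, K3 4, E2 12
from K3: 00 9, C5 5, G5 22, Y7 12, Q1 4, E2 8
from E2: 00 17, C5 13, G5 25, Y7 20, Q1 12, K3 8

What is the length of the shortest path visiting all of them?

There are 6! = 720 possible orderings.
00→C5→G5→Y7→Q1→K3→E2: 4+24+34+16+4+8 = 90
00→C5→G5→Y7→Q1→E2→K3: 4+24+34+16+12+8 = 98
00→C5→G5→Y7→K3→Q1→E2: 4+24+34+12+4+12 = 90
00→C5→G5→Y7→K3→E2→Q1: 4+24+34+12+8+12 = 94
00→C5→G5→Y7→E2→Q1→K3: 4+24+34+20+12+4 = 98
00→C5→G5→Y7→E2→K3→Q1: 4+24+34+20+8+4 = 94
00→C5→G5→Q1→Y7→K3→E2: 4+24+26+16+12+8 = 90
00→C5→G5→Q1→Y7→E2→K3: 4+24+26+16+20+8 = 98
… (712 more)
00→C5→Y7→Q1→K3→E2→G5: 4+17+16+4+8+25 = 74  ← best
The minimum is 74.
One shortest path: 00 → C5 → Y7 → Q1 → K3 → E2 → G5.

Minimum one-way distance = 74 min.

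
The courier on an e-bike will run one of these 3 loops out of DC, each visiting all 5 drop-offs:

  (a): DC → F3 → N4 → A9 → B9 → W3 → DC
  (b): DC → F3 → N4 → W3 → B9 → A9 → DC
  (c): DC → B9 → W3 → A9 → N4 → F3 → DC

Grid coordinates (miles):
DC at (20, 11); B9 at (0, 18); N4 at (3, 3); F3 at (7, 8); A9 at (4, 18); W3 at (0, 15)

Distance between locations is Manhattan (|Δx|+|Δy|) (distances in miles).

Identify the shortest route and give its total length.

70 miles — (b) is the shortest.

(a): 16 + 9 + 16 + 4 + 3 + 24 = 72
(b): 16 + 9 + 15 + 3 + 4 + 23 = 70
(c): 27 + 3 + 7 + 16 + 9 + 16 = 78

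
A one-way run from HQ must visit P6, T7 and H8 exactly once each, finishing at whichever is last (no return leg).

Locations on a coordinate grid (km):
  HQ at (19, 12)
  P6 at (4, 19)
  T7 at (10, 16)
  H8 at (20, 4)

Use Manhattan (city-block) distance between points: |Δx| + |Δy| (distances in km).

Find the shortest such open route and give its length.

There are 3! = 6 possible orderings.
HQ→P6→T7→H8: 22+9+22 = 53
HQ→P6→H8→T7: 22+31+22 = 75
HQ→T7→P6→H8: 13+9+31 = 53
HQ→T7→H8→P6: 13+22+31 = 66
HQ→H8→P6→T7: 9+31+9 = 49
HQ→H8→T7→P6: 9+22+9 = 40
The minimum is 40.
One shortest path: HQ → H8 → T7 → P6.

Shortest open route: 40 km.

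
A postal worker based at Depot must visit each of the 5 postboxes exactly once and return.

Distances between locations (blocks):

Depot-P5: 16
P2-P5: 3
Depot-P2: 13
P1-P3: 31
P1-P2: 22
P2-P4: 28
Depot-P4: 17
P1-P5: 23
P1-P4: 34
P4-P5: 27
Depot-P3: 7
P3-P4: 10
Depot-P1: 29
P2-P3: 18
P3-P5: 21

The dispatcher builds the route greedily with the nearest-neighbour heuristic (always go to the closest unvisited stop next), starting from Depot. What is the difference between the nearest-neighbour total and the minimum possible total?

Excess over optimum: 8 blocks.

Depot: P3=7, P2=13, P5=16, P4=17, P1=29 ⇒ P3
P3: P4=10, P2=18, P5=21, P1=31 ⇒ P4
P4: P5=27, P2=28, P1=34 ⇒ P5
P5: P2=3, P1=23 ⇒ P2
P2: P1=22 ⇒ P1
NN route Depot → P3 → P4 → P5 → P2 → P1 → Depot costs 98.
Optimal: Depot → P2 → P5 → P1 → P4 → P3 → Depot costs 90 (by enumerating all 60 distinct tours).
Excess = 98 − 90 = 8.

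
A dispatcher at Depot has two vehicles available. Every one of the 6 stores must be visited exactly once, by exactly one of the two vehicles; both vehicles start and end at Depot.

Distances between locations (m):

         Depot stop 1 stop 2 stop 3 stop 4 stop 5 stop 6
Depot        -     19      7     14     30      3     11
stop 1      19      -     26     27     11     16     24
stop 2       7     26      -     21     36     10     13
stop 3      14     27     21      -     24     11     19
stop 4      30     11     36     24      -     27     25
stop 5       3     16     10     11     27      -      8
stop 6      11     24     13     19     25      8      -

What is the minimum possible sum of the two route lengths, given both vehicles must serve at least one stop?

98 m — the smallest possible combined total.

Check every non-empty split of the stops between the two vehicles; for each half take its own optimal tour:
  {stop 1} + {stop 2, stop 3, stop 4, stop 5, stop 6}: 38 + 83 = 121
  {stop 2} + {stop 1, stop 3, stop 4, stop 5, stop 6}: 14 + 84 = 98
  {stop 1, stop 2} + {stop 3, stop 4, stop 5, stop 6}: 52 + 74 = 126
  {stop 3} + {stop 1, stop 2, stop 4, stop 5, stop 6}: 28 + 75 = 103
  {stop 1, stop 3} + {stop 2, stop 4, stop 5, stop 6}: 60 + 75 = 135
  {stop 2, stop 3} + {stop 1, stop 4, stop 5, stop 6}: 42 + 66 = 108
  … (31 splits in total)
Best: vehicle 1 Depot → stop 2 → Depot = 14; vehicle 2 Depot → stop 1 → stop 4 → stop 3 → stop 5 → stop 6 → Depot = 84; combined 98.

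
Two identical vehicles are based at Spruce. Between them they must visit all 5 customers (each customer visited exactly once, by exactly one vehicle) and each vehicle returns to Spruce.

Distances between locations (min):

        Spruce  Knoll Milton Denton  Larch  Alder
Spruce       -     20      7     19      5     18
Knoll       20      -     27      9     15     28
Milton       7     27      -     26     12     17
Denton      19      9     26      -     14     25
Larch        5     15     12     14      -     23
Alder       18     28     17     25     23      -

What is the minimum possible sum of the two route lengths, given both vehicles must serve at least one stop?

There are 2^4 − 1 = 15 ways to divide the 5 stops into two non-empty groups. For each, the best each vehicle can do is its own shortest tour through its group:
  {Knoll} + {Milton, Denton, Larch, Alder}: 40 + 68 = 108
  {Milton} + {Knoll, Denton, Larch, Alder}: 14 + 72 = 86
  {Knoll, Milton} + {Denton, Larch, Alder}: 54 + 62 = 116
  {Denton} + {Knoll, Milton, Larch, Alder}: 38 + 72 = 110
  {Knoll, Denton} + {Milton, Larch, Alder}: 48 + 52 = 100
  {Milton, Denton} + {Knoll, Larch, Alder}: 52 + 66 = 118
  … (15 splits in total)
Best: vehicle 1 Spruce → Milton → Spruce = 14; vehicle 2 Spruce → Larch → Knoll → Denton → Alder → Spruce = 72; combined 86.

86 min — the smallest possible combined total.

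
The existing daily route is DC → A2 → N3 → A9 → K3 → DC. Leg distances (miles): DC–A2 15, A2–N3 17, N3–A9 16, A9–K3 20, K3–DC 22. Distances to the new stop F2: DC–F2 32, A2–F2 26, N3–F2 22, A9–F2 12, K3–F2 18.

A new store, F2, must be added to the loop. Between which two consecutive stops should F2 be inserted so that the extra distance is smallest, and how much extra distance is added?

Insertion cost between consecutive stops i–j is d(i,F2) + d(F2,j) − d(i,j):
  between DC and A2: 32 + 26 − 15 = 43
  between A2 and N3: 26 + 22 − 17 = 31
  between N3 and A9: 22 + 12 − 16 = 18
  between A9 and K3: 12 + 18 − 20 = 10
  between K3 and DC: 18 + 32 − 22 = 28
Cheapest insertion is between A9 and K3, adding 10.
New total = 90 + 10 = 100.

Adding 10 miles by placing F2 on the A9–K3 leg.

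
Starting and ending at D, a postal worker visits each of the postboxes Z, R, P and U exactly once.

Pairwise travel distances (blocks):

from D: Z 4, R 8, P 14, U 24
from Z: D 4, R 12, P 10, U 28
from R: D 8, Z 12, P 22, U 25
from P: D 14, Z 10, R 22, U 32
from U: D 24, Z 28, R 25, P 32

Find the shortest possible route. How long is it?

With 4 stops there are 4!/2 = 12 distinct round trips (a route and its reverse cost the same).
D-Z-R-P-U-D: 4+12+22+32+24 = 94
D-Z-R-U-P-D: 4+12+25+32+14 = 87
D-Z-P-R-U-D: 4+10+22+25+24 = 85
D-Z-P-U-R-D: 4+10+32+25+8 = 79
D-Z-U-R-P-D: 4+28+25+22+14 = 93
D-Z-U-P-R-D: 4+28+32+22+8 = 94
D-R-Z-P-U-D: 8+12+10+32+24 = 86
D-R-Z-U-P-D: 8+12+28+32+14 = 94
D-R-P-Z-U-D: 8+22+10+28+24 = 92
D-R-U-Z-P-D: 8+25+28+10+14 = 85
D-P-Z-R-U-D: 14+10+12+25+24 = 85
D-P-R-Z-U-D: 14+22+12+28+24 = 100
The minimum is 79.
One optimal route: D → Z → P → U → R → D (or its reverse).

Minimum total distance: 79 blocks.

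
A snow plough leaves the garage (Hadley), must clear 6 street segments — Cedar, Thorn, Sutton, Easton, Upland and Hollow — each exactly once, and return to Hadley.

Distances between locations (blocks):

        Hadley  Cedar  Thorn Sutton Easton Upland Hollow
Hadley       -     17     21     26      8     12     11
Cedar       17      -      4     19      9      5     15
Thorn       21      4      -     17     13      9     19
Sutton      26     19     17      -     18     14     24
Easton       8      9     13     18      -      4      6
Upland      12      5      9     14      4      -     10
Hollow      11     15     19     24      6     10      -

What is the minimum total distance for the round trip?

73 blocks — the shortest possible round trip.

Hadley - Cedar - Thorn - Sutton - Easton - Upland - Hollow - Hadley: 17+4+17+18+4+10+11 = 81
Hadley - Cedar - Thorn - Sutton - Easton - Hollow - Upland - Hadley: 17+4+17+18+6+10+12 = 84
Hadley - Cedar - Thorn - Sutton - Upland - Easton - Hollow - Hadley: 17+4+17+14+4+6+11 = 73
Hadley - Cedar - Thorn - Sutton - Upland - Hollow - Easton - Hadley: 17+4+17+14+10+6+8 = 76
Hadley - Cedar - Thorn - Sutton - Hollow - Easton - Upland - Hadley: 17+4+17+24+6+4+12 = 84
Hadley - Cedar - Thorn - Sutton - Hollow - Upland - Easton - Hadley: 17+4+17+24+10+4+8 = 84
Hadley - Cedar - Thorn - Easton - Sutton - Upland - Hollow - Hadley: 17+4+13+18+14+10+11 = 87
Hadley - Cedar - Thorn - Easton - Sutton - Hollow - Upland - Hadley: 17+4+13+18+24+10+12 = 98
… (352 more)
The minimum is 73.
One optimal route: Hadley → Cedar → Thorn → Sutton → Upland → Easton → Hollow → Hadley (or its reverse).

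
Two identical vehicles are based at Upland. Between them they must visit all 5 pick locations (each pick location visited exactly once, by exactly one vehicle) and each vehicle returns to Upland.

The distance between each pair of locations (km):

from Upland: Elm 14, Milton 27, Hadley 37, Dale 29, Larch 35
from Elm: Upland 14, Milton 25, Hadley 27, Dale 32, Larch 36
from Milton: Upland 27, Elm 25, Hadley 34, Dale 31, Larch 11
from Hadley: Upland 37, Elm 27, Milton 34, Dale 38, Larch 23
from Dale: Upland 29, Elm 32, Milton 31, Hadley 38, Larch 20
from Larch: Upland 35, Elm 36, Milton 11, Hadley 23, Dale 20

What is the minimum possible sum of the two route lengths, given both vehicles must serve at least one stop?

Minimum combined distance: 156 km.

Check every non-empty split of the stops between the two vehicles; for each half take its own optimal tour:
  {Elm} + {Milton, Hadley, Dale, Larch}: 28 + 128 = 156
  {Milton} + {Elm, Hadley, Dale, Larch}: 54 + 113 = 167
  {Elm, Milton} + {Hadley, Dale, Larch}: 66 + 109 = 175
  {Hadley} + {Elm, Milton, Dale, Larch}: 74 + 99 = 173
  {Elm, Hadley} + {Milton, Dale, Larch}: 78 + 87 = 165
  {Milton, Hadley} + {Elm, Dale, Larch}: 98 + 99 = 197
  … (15 splits in total)
Best: vehicle 1 Upland → Elm → Upland = 28; vehicle 2 Upland → Milton → Larch → Hadley → Dale → Upland = 128; combined 156.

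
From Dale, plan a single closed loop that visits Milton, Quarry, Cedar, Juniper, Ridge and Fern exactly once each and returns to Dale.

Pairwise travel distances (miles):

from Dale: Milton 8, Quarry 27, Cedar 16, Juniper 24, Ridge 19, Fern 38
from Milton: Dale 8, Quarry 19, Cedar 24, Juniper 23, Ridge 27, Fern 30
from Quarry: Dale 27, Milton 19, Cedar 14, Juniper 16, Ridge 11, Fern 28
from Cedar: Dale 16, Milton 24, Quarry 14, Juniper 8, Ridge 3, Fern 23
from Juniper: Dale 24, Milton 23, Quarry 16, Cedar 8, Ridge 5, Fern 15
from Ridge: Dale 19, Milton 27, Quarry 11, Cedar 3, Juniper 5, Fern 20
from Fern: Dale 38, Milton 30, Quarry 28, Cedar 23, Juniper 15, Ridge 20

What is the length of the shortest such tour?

Dale → Milton → Quarry → Cedar → Juniper → Ridge → Fern → Dale: 8+19+14+8+5+20+38 = 112
Dale → Milton → Quarry → Cedar → Juniper → Fern → Ridge → Dale: 8+19+14+8+15+20+19 = 103
Dale → Milton → Quarry → Cedar → Ridge → Juniper → Fern → Dale: 8+19+14+3+5+15+38 = 102
Dale → Milton → Quarry → Cedar → Ridge → Fern → Juniper → Dale: 8+19+14+3+20+15+24 = 103
Dale → Milton → Quarry → Cedar → Fern → Juniper → Ridge → Dale: 8+19+14+23+15+5+19 = 103
Dale → Milton → Quarry → Cedar → Fern → Ridge → Juniper → Dale: 8+19+14+23+20+5+24 = 113
Dale → Milton → Quarry → Juniper → Cedar → Ridge → Fern → Dale: 8+19+16+8+3+20+38 = 112
Dale → Milton → Quarry → Juniper → Cedar → Fern → Ridge → Dale: 8+19+16+8+23+20+19 = 113
… (352 more)
Dale → Milton → Quarry → Fern → Juniper → Ridge → Cedar → Dale: 8+19+28+15+5+3+16 = 94  ← best
The minimum is 94.
One optimal route: Dale → Milton → Quarry → Fern → Juniper → Ridge → Cedar → Dale (or its reverse).

Shortest round trip = 94 miles.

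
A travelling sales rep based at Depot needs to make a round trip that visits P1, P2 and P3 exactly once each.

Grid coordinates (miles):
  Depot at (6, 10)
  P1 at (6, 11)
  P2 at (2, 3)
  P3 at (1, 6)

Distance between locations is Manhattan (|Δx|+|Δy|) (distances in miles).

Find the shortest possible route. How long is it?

26 miles — the shortest possible round trip.

There are 3 distinct closed tours to check (reversals are equivalent).
Depot → P1 → P2 → P3 → Depot: 1+12+4+9 = 26
Depot → P1 → P3 → P2 → Depot: 1+10+4+11 = 26
Depot → P2 → P1 → P3 → Depot: 11+12+10+9 = 42
The minimum is 26.
One optimal route: Depot → P1 → P2 → P3 → Depot (or its reverse).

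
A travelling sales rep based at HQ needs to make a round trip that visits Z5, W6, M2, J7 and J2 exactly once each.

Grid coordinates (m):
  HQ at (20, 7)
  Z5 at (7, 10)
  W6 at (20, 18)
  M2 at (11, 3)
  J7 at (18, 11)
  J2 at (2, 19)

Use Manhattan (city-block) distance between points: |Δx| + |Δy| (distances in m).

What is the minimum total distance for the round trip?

There are 60 distinct closed tours to check (reversals are equivalent).
HQ → Z5 → W6 → M2 → J7 → J2 → HQ: 16+21+24+15+24+30 = 130
HQ → Z5 → W6 → M2 → J2 → J7 → HQ: 16+21+24+25+24+6 = 116
HQ → Z5 → W6 → J7 → M2 → J2 → HQ: 16+21+9+15+25+30 = 116
HQ → Z5 → W6 → J7 → J2 → M2 → HQ: 16+21+9+24+25+13 = 108
HQ → Z5 → W6 → J2 → M2 → J7 → HQ: 16+21+19+25+15+6 = 102
HQ → Z5 → W6 → J2 → J7 → M2 → HQ: 16+21+19+24+15+13 = 108
HQ → Z5 → M2 → W6 → J7 → J2 → HQ: 16+11+24+9+24+30 = 114
HQ → Z5 → M2 → W6 → J2 → J7 → HQ: 16+11+24+19+24+6 = 100
HQ → Z5 → M2 → J7 → W6 → J2 → HQ: 16+11+15+9+19+30 = 100
HQ → Z5 → M2 → J7 → J2 → W6 → HQ: 16+11+15+24+19+11 = 96
HQ → Z5 → M2 → J2 → W6 → J7 → HQ: 16+11+25+19+9+6 = 86
HQ → Z5 → M2 → J2 → J7 → W6 → HQ: 16+11+25+24+9+11 = 96
HQ → Z5 → J7 → W6 → M2 → J2 → HQ: 16+12+9+24+25+30 = 116
HQ → Z5 → J7 → W6 → J2 → M2 → HQ: 16+12+9+19+25+13 = 94
… (46 more)
HQ → M2 → Z5 → J2 → W6 → J7 → HQ: 13+11+14+19+9+6 = 72  ← best
The minimum is 72.
One optimal route: HQ → M2 → Z5 → J2 → W6 → J7 → HQ (or its reverse).

Minimum total distance: 72 m.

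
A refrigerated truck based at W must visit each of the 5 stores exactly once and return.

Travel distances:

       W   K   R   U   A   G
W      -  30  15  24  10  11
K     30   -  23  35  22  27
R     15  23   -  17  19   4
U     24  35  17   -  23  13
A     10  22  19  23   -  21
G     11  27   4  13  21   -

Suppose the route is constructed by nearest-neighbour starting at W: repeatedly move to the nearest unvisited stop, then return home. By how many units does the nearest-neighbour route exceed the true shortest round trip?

W: A=10, G=11, R=15, U=24, K=30 ⇒ A
A: R=19, G=21, K=22, U=23 ⇒ R
R: G=4, U=17, K=23 ⇒ G
G: U=13, K=27 ⇒ U
U: K=35 ⇒ K
NN route W → A → R → G → U → K → W costs 111.
Optimal: W → U → G → R → K → A → W costs 96 (by enumerating all 60 distinct tours).
Excess = 111 − 96 = 15.

Excess over optimum: 15.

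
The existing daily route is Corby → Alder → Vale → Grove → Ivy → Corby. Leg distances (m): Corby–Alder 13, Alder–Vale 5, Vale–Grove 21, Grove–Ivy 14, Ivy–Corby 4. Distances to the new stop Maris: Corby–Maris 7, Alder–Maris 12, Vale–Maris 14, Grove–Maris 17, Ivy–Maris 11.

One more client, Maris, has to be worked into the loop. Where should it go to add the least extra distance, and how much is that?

+6 m — insert Maris between Corby and Alder.

Insertion cost between consecutive stops i–j is d(i,Maris) + d(Maris,j) − d(i,j):
  between Corby and Alder: 7 + 12 − 13 = 6
  between Alder and Vale: 12 + 14 − 5 = 21
  between Vale and Grove: 14 + 17 − 21 = 10
  between Grove and Ivy: 17 + 11 − 14 = 14
  between Ivy and Corby: 11 + 7 − 4 = 14
Cheapest insertion is between Corby and Alder, adding 6.
New total = 57 + 6 = 63.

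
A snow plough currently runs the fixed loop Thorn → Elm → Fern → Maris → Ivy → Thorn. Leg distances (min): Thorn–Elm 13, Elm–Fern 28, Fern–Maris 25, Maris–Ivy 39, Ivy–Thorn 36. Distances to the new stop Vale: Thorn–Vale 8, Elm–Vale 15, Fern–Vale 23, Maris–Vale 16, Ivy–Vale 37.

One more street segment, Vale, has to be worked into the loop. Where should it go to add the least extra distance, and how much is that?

Minimum extra distance: 9 min, inserting Vale between Ivy and Thorn.

Insertion cost between consecutive stops i–j is d(i,Vale) + d(Vale,j) − d(i,j):
  between Thorn and Elm: 8 + 15 − 13 = 10
  between Elm and Fern: 15 + 23 − 28 = 10
  between Fern and Maris: 23 + 16 − 25 = 14
  between Maris and Ivy: 16 + 37 − 39 = 14
  between Ivy and Thorn: 37 + 8 − 36 = 9
Cheapest insertion is between Ivy and Thorn, adding 9.
New total = 141 + 9 = 150.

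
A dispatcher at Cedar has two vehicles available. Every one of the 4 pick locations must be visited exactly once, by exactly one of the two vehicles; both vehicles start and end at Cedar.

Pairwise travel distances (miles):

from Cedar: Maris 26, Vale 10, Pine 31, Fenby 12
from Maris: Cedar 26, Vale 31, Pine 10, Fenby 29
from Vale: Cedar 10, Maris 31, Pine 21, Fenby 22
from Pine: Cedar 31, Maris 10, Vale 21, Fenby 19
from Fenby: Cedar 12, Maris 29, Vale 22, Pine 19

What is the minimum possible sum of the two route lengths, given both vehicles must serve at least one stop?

87 miles — the smallest possible combined total.

There are 2^3 − 1 = 7 ways to divide the 4 stops into two non-empty groups. For each, the best each vehicle can do is its own shortest tour through its group:
  {Maris} + {Vale, Pine, Fenby}: 52 + 62 = 114
  {Vale} + {Maris, Pine, Fenby}: 20 + 67 = 87
  {Maris, Vale} + {Pine, Fenby}: 67 + 62 = 129
  {Pine} + {Maris, Vale, Fenby}: 62 + 82 = 144
  {Maris, Pine} + {Vale, Fenby}: 67 + 44 = 111
  {Vale, Pine} + {Maris, Fenby}: 62 + 67 = 129
  … (7 splits in total)
Best: vehicle 1 Cedar → Vale → Cedar = 20; vehicle 2 Cedar → Maris → Pine → Fenby → Cedar = 67; combined 87.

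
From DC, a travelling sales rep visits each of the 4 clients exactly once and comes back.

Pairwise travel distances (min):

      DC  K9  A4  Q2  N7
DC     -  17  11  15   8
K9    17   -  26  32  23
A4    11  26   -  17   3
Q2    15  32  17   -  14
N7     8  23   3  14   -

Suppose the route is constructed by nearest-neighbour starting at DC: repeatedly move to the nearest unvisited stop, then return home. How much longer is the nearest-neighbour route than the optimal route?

The nearest-neighbour route is 2 min longer than optimal.

DC: N7=8, A4=11, Q2=15, K9=17 ⇒ N7
N7: A4=3, Q2=14, K9=23 ⇒ A4
A4: Q2=17, K9=26 ⇒ Q2
Q2: K9=32 ⇒ K9
NN route DC → N7 → A4 → Q2 → K9 → DC costs 77.
Optimal: DC → K9 → A4 → N7 → Q2 → DC costs 75 (by enumerating all 12 distinct tours).
Excess = 77 − 75 = 2.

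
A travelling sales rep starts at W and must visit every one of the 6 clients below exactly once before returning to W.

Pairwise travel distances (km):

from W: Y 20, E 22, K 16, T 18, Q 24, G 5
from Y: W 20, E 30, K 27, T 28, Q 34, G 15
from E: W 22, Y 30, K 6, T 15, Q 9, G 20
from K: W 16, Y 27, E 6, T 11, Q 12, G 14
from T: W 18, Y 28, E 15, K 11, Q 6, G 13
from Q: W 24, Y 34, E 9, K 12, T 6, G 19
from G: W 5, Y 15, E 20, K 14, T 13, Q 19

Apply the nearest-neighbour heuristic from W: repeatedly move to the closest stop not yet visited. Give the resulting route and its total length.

Nearest-neighbour total = 86 km; route W → G → T → Q → E → K → Y → W.

From W: distances to unvisited — G=5, K=16, T=18, Y=20, E=22, Q=24. Nearest is G (5).
From G: distances to unvisited — T=13, K=14, Y=15, Q=19, E=20. Nearest is T (13).
From T: distances to unvisited — Q=6, K=11, E=15, Y=28. Nearest is Q (6).
From Q: distances to unvisited — E=9, K=12, Y=34. Nearest is E (9).
From E: distances to unvisited — K=6, Y=30. Nearest is K (6).
From K: distances to unvisited — Y=27. Nearest is Y (27).
Return Y→W: 20.
Total = 5 + 13 + 6 + 9 + 6 + 27 + 20 = 86.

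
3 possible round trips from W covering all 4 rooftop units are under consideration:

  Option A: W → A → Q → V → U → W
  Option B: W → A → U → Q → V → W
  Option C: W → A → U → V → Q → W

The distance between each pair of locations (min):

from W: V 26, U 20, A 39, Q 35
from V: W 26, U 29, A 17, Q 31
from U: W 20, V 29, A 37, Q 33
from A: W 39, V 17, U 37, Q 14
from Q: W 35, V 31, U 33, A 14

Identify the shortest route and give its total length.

133 min — Option A is the shortest.

Option A: 39 + 14 + 31 + 29 + 20 = 133
Option B: 39 + 37 + 33 + 31 + 26 = 166
Option C: 39 + 37 + 29 + 31 + 35 = 171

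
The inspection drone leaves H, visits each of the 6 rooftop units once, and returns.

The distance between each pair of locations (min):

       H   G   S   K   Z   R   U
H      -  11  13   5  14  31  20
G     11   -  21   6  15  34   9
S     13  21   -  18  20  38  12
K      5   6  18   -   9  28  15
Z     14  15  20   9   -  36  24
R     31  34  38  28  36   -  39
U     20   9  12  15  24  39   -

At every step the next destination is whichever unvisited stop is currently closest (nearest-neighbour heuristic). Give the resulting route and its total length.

From H: distances to unvisited — K=5, G=11, S=13, Z=14, U=20, R=31. Nearest is K (5).
From K: distances to unvisited — G=6, Z=9, U=15, S=18, R=28. Nearest is G (6).
From G: distances to unvisited — U=9, Z=15, S=21, R=34. Nearest is U (9).
From U: distances to unvisited — S=12, Z=24, R=39. Nearest is S (12).
From S: distances to unvisited — Z=20, R=38. Nearest is Z (20).
From Z: distances to unvisited — R=36. Nearest is R (36).
Return R→H: 31.
Total = 5 + 6 + 9 + 12 + 20 + 36 + 31 = 119.

Total distance 119 min via the nearest-neighbour route H → K → G → U → S → Z → R → H.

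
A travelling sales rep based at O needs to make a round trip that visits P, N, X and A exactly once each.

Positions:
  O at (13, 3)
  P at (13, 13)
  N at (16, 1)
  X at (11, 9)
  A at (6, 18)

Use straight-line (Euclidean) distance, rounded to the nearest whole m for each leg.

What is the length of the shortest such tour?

41 m — the shortest possible round trip.

There are 12 distinct closed tours to check (reversals are equivalent).
O-P-N-X-A-O: 10+12+9+10+17 = 58
O-P-N-A-X-O: 10+12+20+10+6 = 58
O-P-X-N-A-O: 10+4+9+20+17 = 60
O-P-X-A-N-O: 10+4+10+20+4 = 48
O-P-A-N-X-O: 10+9+20+9+6 = 54
O-P-A-X-N-O: 10+9+10+9+4 = 42
O-N-P-X-A-O: 4+12+4+10+17 = 47
O-N-P-A-X-O: 4+12+9+10+6 = 41
O-N-X-P-A-O: 4+9+4+9+17 = 43
O-N-A-P-X-O: 4+20+9+4+6 = 43
O-X-P-N-A-O: 6+4+12+20+17 = 59
O-X-N-P-A-O: 6+9+12+9+17 = 53
The minimum is 41.
One optimal route: O → N → P → A → X → O (or its reverse).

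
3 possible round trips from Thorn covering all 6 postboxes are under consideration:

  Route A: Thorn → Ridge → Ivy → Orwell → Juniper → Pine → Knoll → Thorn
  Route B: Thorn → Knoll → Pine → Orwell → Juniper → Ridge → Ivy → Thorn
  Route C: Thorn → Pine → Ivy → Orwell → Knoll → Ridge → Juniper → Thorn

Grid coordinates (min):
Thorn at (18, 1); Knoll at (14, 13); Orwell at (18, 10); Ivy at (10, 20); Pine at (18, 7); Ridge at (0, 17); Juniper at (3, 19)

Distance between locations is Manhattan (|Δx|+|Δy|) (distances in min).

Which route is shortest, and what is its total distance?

Route A: 34 + 13 + 18 + 24 + 27 + 10 + 16 = 142
Route B: 16 + 10 + 3 + 24 + 5 + 13 + 27 = 98
Route C: 6 + 21 + 18 + 7 + 18 + 5 + 33 = 108

Shortest is Route B, total 98 min.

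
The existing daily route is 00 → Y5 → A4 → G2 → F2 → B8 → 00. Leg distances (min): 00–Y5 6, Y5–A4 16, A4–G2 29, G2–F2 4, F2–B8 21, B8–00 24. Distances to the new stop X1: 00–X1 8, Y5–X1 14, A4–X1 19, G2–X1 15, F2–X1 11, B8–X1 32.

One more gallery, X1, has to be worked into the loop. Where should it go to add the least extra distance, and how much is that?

Insertion cost between consecutive stops i–j is d(i,X1) + d(X1,j) − d(i,j):
  between 00 and Y5: 8 + 14 − 6 = 16
  between Y5 and A4: 14 + 19 − 16 = 17
  between A4 and G2: 19 + 15 − 29 = 5
  between G2 and F2: 15 + 11 − 4 = 22
  between F2 and B8: 11 + 32 − 21 = 22
  between B8 and 00: 32 + 8 − 24 = 16
Cheapest insertion is between A4 and G2, adding 5.
New total = 100 + 5 = 105.

Minimum extra distance: 5 min, inserting X1 between A4 and G2.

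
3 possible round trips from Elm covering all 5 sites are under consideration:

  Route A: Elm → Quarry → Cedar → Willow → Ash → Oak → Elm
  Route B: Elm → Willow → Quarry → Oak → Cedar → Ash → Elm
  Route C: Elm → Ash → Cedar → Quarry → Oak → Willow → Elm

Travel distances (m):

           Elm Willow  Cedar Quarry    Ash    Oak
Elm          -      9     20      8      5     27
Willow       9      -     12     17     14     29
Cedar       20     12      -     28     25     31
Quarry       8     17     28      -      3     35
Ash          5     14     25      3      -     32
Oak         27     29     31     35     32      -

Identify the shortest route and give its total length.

Shortest is Route A, total 121 m.

Route A: 8 + 28 + 12 + 14 + 32 + 27 = 121
Route B: 9 + 17 + 35 + 31 + 25 + 5 = 122
Route C: 5 + 25 + 28 + 35 + 29 + 9 = 131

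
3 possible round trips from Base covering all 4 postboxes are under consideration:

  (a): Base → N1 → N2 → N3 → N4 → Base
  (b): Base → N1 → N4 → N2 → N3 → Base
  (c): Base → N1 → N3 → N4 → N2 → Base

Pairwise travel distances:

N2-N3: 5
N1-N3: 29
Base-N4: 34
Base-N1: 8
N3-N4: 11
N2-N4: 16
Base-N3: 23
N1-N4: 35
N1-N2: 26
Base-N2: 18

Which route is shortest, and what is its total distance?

Shortest is (c), total 82.

(a): 8 + 26 + 5 + 11 + 34 = 84
(b): 8 + 35 + 16 + 5 + 23 = 87
(c): 8 + 29 + 11 + 16 + 18 = 82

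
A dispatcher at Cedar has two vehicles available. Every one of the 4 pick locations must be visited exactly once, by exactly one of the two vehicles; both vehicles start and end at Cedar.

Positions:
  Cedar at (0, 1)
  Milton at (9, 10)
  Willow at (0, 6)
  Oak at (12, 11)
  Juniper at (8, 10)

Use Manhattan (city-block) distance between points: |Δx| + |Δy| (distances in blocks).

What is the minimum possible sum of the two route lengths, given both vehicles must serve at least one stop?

54 blocks — the smallest possible combined total.

There are 2^3 − 1 = 7 ways to divide the 4 stops into two non-empty groups. For each, the best each vehicle can do is its own shortest tour through its group:
  {Milton} + {Willow, Oak, Juniper}: 36 + 44 = 80
  {Willow} + {Milton, Oak, Juniper}: 10 + 44 = 54
  {Milton, Willow} + {Oak, Juniper}: 36 + 44 = 80
  {Oak} + {Milton, Willow, Juniper}: 44 + 36 = 80
  {Milton, Oak} + {Willow, Juniper}: 44 + 34 = 78
  {Willow, Oak} + {Milton, Juniper}: 44 + 36 = 80
  … (7 splits in total)
Best: vehicle 1 Cedar → Willow → Cedar = 10; vehicle 2 Cedar → Milton → Oak → Juniper → Cedar = 44; combined 54.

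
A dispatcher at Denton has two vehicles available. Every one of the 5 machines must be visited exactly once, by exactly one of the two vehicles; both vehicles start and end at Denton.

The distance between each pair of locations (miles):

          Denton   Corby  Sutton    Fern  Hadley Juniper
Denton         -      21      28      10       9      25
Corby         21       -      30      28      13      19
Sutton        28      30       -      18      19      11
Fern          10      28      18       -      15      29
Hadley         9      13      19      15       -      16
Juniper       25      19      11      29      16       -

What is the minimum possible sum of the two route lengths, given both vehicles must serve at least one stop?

Check every non-empty split of the stops between the two vehicles; for each half take its own optimal tour:
  {Corby} + {Sutton, Fern, Hadley, Juniper}: 42 + 64 = 106
  {Sutton} + {Corby, Fern, Hadley, Juniper}: 56 + 80 = 136
  {Corby, Sutton} + {Fern, Hadley, Juniper}: 79 + 64 = 143
  {Fern} + {Corby, Sutton, Hadley, Juniper}: 20 + 79 = 99
  {Corby, Fern} + {Sutton, Hadley, Juniper}: 59 + 64 = 123
  {Sutton, Fern} + {Corby, Hadley, Juniper}: 56 + 65 = 121
  … (15 splits in total)
  {Hadley} + {Corby, Sutton, Fern, Juniper}: 18 + 79 = 97  ← best
Best: vehicle 1 Denton → Hadley → Denton = 18; vehicle 2 Denton → Corby → Juniper → Sutton → Fern → Denton = 79; combined 97.

Minimum combined distance: 97 miles.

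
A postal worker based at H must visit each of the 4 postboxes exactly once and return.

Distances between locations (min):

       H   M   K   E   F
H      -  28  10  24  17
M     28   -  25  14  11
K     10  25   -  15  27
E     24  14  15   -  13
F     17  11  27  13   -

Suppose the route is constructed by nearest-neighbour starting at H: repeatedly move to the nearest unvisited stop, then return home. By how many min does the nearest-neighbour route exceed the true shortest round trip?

10 min longer than the optimal tour.

From H: K=10, F=17, E=24, M=28 → choose K (10).
From K: E=15, M=25, F=27 → choose E (15).
From E: F=13, M=14 → choose F (13).
From F: M=11 → choose M (11).
NN route H → K → E → F → M → H costs 77.
Optimal: H → K → E → M → F → H costs 67 (by enumerating all 12 distinct tours).
Excess = 77 − 67 = 10.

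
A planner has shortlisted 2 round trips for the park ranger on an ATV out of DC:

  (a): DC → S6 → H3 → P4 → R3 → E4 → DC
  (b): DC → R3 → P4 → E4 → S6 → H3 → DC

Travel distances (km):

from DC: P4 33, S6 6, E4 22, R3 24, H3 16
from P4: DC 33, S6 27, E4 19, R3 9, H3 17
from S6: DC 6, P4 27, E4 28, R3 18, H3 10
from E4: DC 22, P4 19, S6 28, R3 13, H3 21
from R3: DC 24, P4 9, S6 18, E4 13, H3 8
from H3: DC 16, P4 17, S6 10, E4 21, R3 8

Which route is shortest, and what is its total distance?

(a): 6 + 10 + 17 + 9 + 13 + 22 = 77
(b): 24 + 9 + 19 + 28 + 10 + 16 = 106

Shortest is (a), total 77 km.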